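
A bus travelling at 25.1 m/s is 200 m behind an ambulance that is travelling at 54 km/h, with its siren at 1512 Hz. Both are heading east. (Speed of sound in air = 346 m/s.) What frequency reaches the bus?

1554 Hz

54 km/h = 15 m/s.
The bus is behind, so the ambulance is moving away from it while the bus is moving toward the ambulance.
With source receding and observer approaching, f' = f · (v + v_o)/(v + v_s).
f' = 1512 × (346 + 25.1)/(346 + 15) = 1512 × 371.1/361 ≈ 1554 Hz.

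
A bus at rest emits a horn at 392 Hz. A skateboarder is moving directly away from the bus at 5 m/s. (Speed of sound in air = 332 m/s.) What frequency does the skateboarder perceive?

386 Hz

Moving observer, stationary source: f' = f · (v − v_o)/v.
f' = 392 × (332 − 5)/332 = 392 × 327/332 ≈ 386 Hz.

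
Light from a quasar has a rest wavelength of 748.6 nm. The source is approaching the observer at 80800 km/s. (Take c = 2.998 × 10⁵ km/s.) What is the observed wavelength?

567.9 nm

β = v/c = 80800/299800 = 0.2695.
Relativistic Doppler for wavelength: λ' = λ₀ · √((1 − β)/(1 + β)).
λ' = 748.6 × √(0.7305/1.2695) = 748.6 × 0.75856 ≈ 567.9 nm.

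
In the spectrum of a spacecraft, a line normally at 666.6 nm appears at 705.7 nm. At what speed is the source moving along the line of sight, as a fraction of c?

λ'/λ₀ = 1.0587 > 1 (redshift), so the source is receding.
λ'/λ₀ = √((1 + β)/(1 − β)) for a receding source ⇒ β = (r² − 1)/(r² + 1) with r = λ'/λ₀.
β = (1.1208 − 1)/(1.1208 + 1) ≈ 0.057.

0.057c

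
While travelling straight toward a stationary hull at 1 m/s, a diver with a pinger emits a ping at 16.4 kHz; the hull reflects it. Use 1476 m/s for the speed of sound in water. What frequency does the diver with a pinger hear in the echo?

16.42 kHz

The hull receives the sound from a moving source: f₁ = f₀ · v/(v − v_e) = 16.4 × 1476/1475 ≈ 16.41 kHz.
On the return leg the diver with a pinger is a moving observer: f₂ = f₁ · (v + v_e)/v = 16.41 × 1477/1476 ≈ 16.42 kHz.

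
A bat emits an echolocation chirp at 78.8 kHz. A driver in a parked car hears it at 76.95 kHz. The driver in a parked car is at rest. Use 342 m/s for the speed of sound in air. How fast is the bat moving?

f' < f, so the bat is receding.
f' = f · v/(v + v_s) ⇒ v_s = v · |1 − f/f'|.
v_s = 342 × |1 − 78.8/76.95| = 342 × 0.02404 ≈ 8.2 m/s.

8.2 m/s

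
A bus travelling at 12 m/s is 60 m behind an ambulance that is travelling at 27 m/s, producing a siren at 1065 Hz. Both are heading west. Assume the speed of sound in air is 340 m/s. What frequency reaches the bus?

1021 Hz

The bus is behind, so the ambulance is moving away from it while the bus is moving toward the ambulance.
With source receding and observer approaching, f' = f · (v + v_o)/(v + v_s).
f' = 1065 × (340 + 12)/(340 + 27) = 1065 × 352/367 ≈ 1021 Hz.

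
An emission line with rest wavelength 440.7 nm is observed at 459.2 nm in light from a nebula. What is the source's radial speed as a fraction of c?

λ'/λ₀ = 1.0420 > 1 (redshift), so the source is receding.
λ'/λ₀ = √((1 + β)/(1 − β)) for a receding source ⇒ β = (r² − 1)/(r² + 1) with r = λ'/λ₀.
β = (1.0857 − 1)/(1.0857 + 1) ≈ 0.041.

0.041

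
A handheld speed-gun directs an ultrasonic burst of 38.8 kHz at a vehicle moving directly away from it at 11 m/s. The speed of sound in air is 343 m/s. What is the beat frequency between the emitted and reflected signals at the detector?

2411 Hz

The vehicle first receives the wave as a moving observer: f₁ = f₀ · (v − u)/v = 38.8 × (343 − 11)/343 ≈ 37.56 kHz.
The reflection then acts as a moving source: f₂ = f₁ · v/(v + u) ≈ 36.39 kHz.
Beat frequency (with f₀ = 38800 Hz): |f₂ − f₀| = 2u·f₀/(v + u) = 2 × 11 × 38800/354 ≈ 2411 Hz.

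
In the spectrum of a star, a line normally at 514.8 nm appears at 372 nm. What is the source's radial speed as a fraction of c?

λ'/λ₀ = 0.7226 < 1 (blueshift), so the source is approaching.
λ'/λ₀ = √((1 − β)/(1 + β)) for an approaching source ⇒ β = (1 − r²)/(1 + r²) with r = λ'/λ₀.
β = (1 − 0.5222)/(1 + 0.5222) ≈ 0.314.

0.314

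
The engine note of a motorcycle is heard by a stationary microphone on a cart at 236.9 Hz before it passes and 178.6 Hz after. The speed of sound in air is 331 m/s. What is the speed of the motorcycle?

f₁/f₂ = (v + v_s)/(v − v_s), so v_s = v · (f₁ − f₂)/(f₁ + f₂).
v_s = 331 × (236.9 − 178.6)/(236.9 + 178.6) = 331 × 58.3/415.5 ≈ 46 m/s.

46 m/s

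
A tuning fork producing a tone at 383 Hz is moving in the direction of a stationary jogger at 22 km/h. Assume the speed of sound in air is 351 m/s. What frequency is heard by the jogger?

22 km/h = 6.111 m/s.
Only the source moves, toward the listener, so f' = f · v/(v − v_s).
f' = 383 × 351/(351 − 6.111) = 383 × 351/344.9 ≈ 390 Hz.

390 Hz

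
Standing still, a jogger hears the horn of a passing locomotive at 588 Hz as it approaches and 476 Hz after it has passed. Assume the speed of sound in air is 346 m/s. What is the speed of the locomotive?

36 m/s

f₁/f₂ = (v + v_s)/(v − v_s), so v_s = v · (f₁ − f₂)/(f₁ + f₂).
v_s = 346 × (588 − 476)/(588 + 476) = 346 × 112/1064 ≈ 36 m/s.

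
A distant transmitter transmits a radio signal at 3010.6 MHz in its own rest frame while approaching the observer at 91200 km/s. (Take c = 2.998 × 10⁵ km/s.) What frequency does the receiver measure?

4121.8 MHz

β = v/c = 91200/299800 = 0.3042.
Relativistic Doppler for frequency: f' = f₀ · √((1 + β)/(1 − β)).
f' = 3010.6 × √(1.3042/0.6958) = 3010.6 × 1.36909 ≈ 4121.8 MHz.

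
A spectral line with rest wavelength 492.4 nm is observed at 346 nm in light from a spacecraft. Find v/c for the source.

0.339c

λ'/λ₀ = 0.7027 < 1 (blueshift), so the source is approaching.
λ'/λ₀ = √((1 − β)/(1 + β)) for an approaching source ⇒ β = (1 − r²)/(1 + r²) with r = λ'/λ₀.
β = (1 − 0.4938)/(1 + 0.4938) ≈ 0.339.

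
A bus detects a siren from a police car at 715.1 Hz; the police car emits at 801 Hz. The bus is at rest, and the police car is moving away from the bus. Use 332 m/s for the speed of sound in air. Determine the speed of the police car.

f' = f · v/(v + v_s) ⇒ v_s = v · |1 − f/f'|.
v_s = 332 × |1 − 801/715.1| = 332 × 0.1201 ≈ 40 m/s.

40 m/s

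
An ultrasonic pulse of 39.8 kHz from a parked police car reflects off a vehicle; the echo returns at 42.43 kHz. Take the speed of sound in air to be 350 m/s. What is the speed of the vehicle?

11.2 m/s

Double Doppler shift off a moving reflector: f₂ = f₀ · (v + u)/(v − u) (u > 0 toward emitter).
Rearranging, u = v · (f₂ − f₀)/(f₂ + f₀) = 350 × 2.63/82.23 ≈ 11.2 m/s.
So the vehicle is moving at 11.2 m/s toward the emitter.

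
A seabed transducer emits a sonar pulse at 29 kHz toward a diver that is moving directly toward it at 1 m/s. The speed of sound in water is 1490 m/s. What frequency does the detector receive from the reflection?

The diver first receives the wave as a moving observer: f₁ = f₀ · (v + u)/v = 29 × (1490 + 1)/1490 ≈ 29.0 kHz.
The reflection then acts as a moving source: f₂ = f₁ · v/(v − u) ≈ 29.0 kHz.
Equivalently f₂ = f₀ · (v + u)/(v − u).

29.0 kHz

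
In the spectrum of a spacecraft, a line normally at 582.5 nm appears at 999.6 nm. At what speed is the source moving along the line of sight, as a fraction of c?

λ'/λ₀ = 1.7161 > 1 (redshift), so the source is receding.
λ'/λ₀ = √((1 + β)/(1 − β)) for a receding source ⇒ β = (r² − 1)/(r² + 1) with r = λ'/λ₀.
β = (2.9448 − 1)/(2.9448 + 1) ≈ 0.493.

0.493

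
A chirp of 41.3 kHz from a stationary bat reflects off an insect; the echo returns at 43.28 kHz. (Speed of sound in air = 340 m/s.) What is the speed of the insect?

8.0 m/s

Double Doppler shift off a moving reflector: f₂ = f₀ · (v + u)/(v − u) (u > 0 toward emitter).
Rearranging, u = v · (f₂ − f₀)/(f₂ + f₀) = 340 × 1.98/84.58 ≈ 8.0 m/s.
So the insect is moving at 8.0 m/s toward the emitter.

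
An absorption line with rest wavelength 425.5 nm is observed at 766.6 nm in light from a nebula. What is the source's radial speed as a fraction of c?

λ'/λ₀ = 1.8016 > 1 (redshift), so the source is receding.
λ'/λ₀ = √((1 + β)/(1 − β)) for a receding source ⇒ β = (r² − 1)/(r² + 1) with r = λ'/λ₀.
β = (3.2459 − 1)/(3.2459 + 1) ≈ 0.529.

0.529c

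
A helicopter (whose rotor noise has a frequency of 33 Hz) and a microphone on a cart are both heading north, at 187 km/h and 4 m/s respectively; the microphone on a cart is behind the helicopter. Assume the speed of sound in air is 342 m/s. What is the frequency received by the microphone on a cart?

29.0 Hz

187 km/h = 51.94 m/s.
The microphone on a cart is behind, so the helicopter is moving away from it while the microphone on a cart is moving toward the helicopter.
Both move, so f' = f · (v + v_o)/(v + v_s).
f' = 33 × (342 + 4)/(342 + 51.94) = 33 × 346/393.94 ≈ 29.0 Hz.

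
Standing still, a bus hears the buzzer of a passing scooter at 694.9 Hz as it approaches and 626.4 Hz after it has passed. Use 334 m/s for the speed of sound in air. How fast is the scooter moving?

17.3 m/s

f₁/f₂ = (v + v_s)/(v − v_s), so v_s = v · (f₁ − f₂)/(f₁ + f₂).
v_s = 334 × (694.9 − 626.4)/(694.9 + 626.4) = 334 × 68.5/1321.3 ≈ 17.3 m/s.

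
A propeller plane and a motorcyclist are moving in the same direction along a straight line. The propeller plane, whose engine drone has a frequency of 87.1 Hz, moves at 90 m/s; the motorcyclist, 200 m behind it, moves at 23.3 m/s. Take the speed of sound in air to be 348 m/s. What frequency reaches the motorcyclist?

74 Hz

The motorcyclist is behind, so the propeller plane is moving away from it while the motorcyclist is moving toward the propeller plane.
With source receding and observer approaching, f' = f · (v + v_o)/(v + v_s).
f' = 87.1 × (348 + 23.3)/(348 + 90) = 87.1 × 371.3/438 ≈ 74 Hz.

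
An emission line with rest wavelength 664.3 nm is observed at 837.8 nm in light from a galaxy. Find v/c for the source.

0.228c

λ'/λ₀ = 1.2612 > 1 (redshift), so the source is receding.
λ'/λ₀ = √((1 + β)/(1 − β)) for a receding source ⇒ β = (r² − 1)/(r² + 1) with r = λ'/λ₀.
β = (1.5906 − 1)/(1.5906 + 1) ≈ 0.228.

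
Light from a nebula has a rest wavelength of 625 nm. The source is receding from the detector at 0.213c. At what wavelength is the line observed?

Relativistic Doppler for wavelength: λ' = λ₀ · √((1 + β)/(1 − β)).
λ' = 625 × √(1.2130/0.7870) = 625 × 1.24149 ≈ 775.9 nm.

775.9 nm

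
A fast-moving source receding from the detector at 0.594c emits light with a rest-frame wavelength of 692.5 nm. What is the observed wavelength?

1372.1 nm

Relativistic Doppler for wavelength: λ' = λ₀ · √((1 + β)/(1 − β)).
λ' = 692.5 × √(1.5940/0.4060) = 692.5 × 1.98144 ≈ 1372.1 nm.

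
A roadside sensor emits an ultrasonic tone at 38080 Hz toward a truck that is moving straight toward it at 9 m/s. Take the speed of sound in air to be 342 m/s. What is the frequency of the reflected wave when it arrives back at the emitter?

The truck first receives the wave as a moving observer: f₁ = f₀ · (v + u)/v = 38080 × (342 + 9)/342 ≈ 39082 Hz.
The reflection then acts as a moving source: f₂ = f₁ · v/(v − u) ≈ 40138 Hz.

40138 Hz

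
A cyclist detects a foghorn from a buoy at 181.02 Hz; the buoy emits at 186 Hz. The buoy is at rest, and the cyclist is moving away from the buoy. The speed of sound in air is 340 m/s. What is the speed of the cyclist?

f' = f · (v − v_o)/v ⇒ v_o = v · |f'/f − 1|.
v_o = 340 × |181.02/186 − 1| = 340 × 0.02677 ≈ 9.1 m/s.

9.1 m/s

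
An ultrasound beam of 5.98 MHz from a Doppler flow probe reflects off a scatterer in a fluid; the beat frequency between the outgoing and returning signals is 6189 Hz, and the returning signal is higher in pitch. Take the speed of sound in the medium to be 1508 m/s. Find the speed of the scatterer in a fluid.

0.78 m/s

Double Doppler shift off a moving reflector: f₂ = f₀ · (v + u)/(v − u) (u > 0 toward emitter).
Returning signal is higher, so f₂ = f₀ + Δf = 5980000 + 6189 = 5986189 Hz.
Rearranging, u = v · (f₂ − f₀)/(f₂ + f₀) = 1508 × 6189/11966189 ≈ 0.78 m/s.
So the scatterer in a fluid is moving at 0.78 m/s toward the emitter.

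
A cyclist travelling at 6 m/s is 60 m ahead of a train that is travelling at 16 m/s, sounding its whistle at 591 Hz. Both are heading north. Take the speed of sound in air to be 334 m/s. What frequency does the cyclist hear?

The cyclist is ahead, so the train is moving toward it while the cyclist is moving away from the train.
Both move, so f' = f · (v − v_o)/(v − v_s).
f' = 591 × (334 − 6)/(334 − 16) = 591 × 328/318 ≈ 610 Hz.

610 Hz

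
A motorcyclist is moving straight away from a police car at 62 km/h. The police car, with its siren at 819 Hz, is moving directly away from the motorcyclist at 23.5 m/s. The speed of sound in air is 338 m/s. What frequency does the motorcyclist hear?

62 km/h = 17.22 m/s.
General Doppler shift: f' = f · (v − v_o)/(v + v_s).
f' = 819 × (338 − 17.22)/(338 + 23.5) = 819 × 320.78/361.5 ≈ 727 Hz.

727 Hz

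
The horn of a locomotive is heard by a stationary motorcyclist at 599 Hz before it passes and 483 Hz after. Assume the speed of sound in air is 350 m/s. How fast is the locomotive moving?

f₁/f₂ = (v + v_s)/(v − v_s), so v_s = v · (f₁ − f₂)/(f₁ + f₂).
v_s = 350 × (599 − 483)/(599 + 483) = 350 × 116/1082 ≈ 38 m/s.

38 m/s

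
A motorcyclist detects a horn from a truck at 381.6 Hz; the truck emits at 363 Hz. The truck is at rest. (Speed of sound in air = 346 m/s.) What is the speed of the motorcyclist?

f' > f, so the motorcyclist is approaching.
f' = f · (v + v_o)/v ⇒ v_o = v · |f'/f − 1|.
v_o = 346 × |381.6/363 − 1| = 346 × 0.05124 ≈ 17.7 m/s.

17.7 m/s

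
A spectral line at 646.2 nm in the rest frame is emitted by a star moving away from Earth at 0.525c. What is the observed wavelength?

Relativistic Doppler for wavelength: λ' = λ₀ · √((1 + β)/(1 − β)).
λ' = 646.2 × √(1.5250/0.4750) = 646.2 × 1.79179 ≈ 1157.9 nm.

1157.9 nm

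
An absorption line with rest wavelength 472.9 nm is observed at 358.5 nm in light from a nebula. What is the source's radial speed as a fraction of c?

λ'/λ₀ = 0.7581 < 1 (blueshift), so the source is approaching.
λ'/λ₀ = √((1 − β)/(1 + β)) for an approaching source ⇒ β = (1 − r²)/(1 + r²) with r = λ'/λ₀.
β = (1 − 0.5747)/(1 + 0.5747) ≈ 0.270.

0.270c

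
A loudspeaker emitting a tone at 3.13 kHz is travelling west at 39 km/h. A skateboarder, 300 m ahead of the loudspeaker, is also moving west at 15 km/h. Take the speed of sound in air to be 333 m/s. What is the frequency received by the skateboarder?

39 km/h = 10.83 m/s; 15 km/h = 4.167 m/s.
The skateboarder is ahead, so the loudspeaker is moving toward it while the skateboarder is moving away from the loudspeaker.
With source approaching and observer receding, f' = f · (v − v_o)/(v − v_s).
f' = 3.13 × (333 − 4.167)/(333 − 10.83) = 3.13 × 328.83/322.17 ≈ 3.19 kHz.

3.19 kHz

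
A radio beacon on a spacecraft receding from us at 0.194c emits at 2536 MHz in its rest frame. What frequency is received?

Relativistic Doppler for frequency: f' = f₀ · √((1 − β)/(1 + β)).
f' = 2536 × √(0.8060/1.1940) = 2536 × 0.82161 ≈ 2083.6 MHz.

2083.6 MHz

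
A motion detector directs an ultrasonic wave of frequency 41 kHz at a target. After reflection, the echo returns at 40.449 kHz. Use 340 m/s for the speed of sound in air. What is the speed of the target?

Double Doppler shift off a moving reflector: f₂ = f₀ · (v + u)/(v − u) (u > 0 toward emitter).
Rearranging, u = v · (f₂ − f₀)/(f₂ + f₀) = 340 × -0.551/81.449 ≈ -2.30 m/s.
So the target is moving at 2.30 m/s away from the emitter.

2.30 m/s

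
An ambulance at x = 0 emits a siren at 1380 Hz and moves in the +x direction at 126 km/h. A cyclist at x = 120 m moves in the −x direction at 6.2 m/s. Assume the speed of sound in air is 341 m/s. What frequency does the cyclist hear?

1566 Hz

126 km/h = 35 m/s.
The observer lies on the +x side, so the source is heading toward the observer and the observer is heading toward the source.
Both move, so f' = f · (v + v_o)/(v − v_s).
f' = 1380 × (341 + 6.2)/(341 − 35) = 1380 × 347.2/306 ≈ 1566 Hz.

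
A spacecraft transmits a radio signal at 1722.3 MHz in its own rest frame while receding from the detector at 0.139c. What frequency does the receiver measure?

1497.4 MHz

Relativistic Doppler for frequency: f' = f₀ · √((1 − β)/(1 + β)).
f' = 1722.3 × √(0.8610/1.1390) = 1722.3 × 0.86944 ≈ 1497.4 MHz.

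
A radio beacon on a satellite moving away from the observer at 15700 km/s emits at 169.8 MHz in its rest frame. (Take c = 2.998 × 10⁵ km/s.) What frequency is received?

β = v/c = 15700/299800 = 0.0524.
Relativistic Doppler for frequency: f' = f₀ · √((1 − β)/(1 + β)).
f' = 169.8 × √(0.9476/1.0524) = 169.8 × 0.94893 ≈ 161.1 MHz.

161.1 MHz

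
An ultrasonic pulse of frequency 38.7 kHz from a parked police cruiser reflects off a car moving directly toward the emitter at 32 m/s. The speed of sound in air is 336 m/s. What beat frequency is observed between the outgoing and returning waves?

At the car (a moving observer), f₁ = f₀ · (v + u)/v = 38.7 × 368/336 ≈ 42.39 kHz.
On reflection it acts as a source moving toward the stationary detector: f₂ = f₁ · v/(v − u) = 42.39 × 336/304 ≈ 46.85 kHz.
Equivalently f₂ = f₀ · (v + u)/(v − u).
Beat frequency (with f₀ = 38700 Hz): |f₂ − f₀| = 2u·f₀/(v − u) = 2 × 32 × 38700/304 ≈ 8147 Hz.

8147 Hz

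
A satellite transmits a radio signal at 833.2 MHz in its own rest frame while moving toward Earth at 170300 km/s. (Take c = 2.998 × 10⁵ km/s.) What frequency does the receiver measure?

β = v/c = 170300/299800 = 0.5680.
Relativistic Doppler for frequency: f' = f₀ · √((1 + β)/(1 − β)).
f' = 833.2 × √(1.5680/0.4320) = 833.2 × 1.90529 ≈ 1587.5 MHz.

1587.5 MHz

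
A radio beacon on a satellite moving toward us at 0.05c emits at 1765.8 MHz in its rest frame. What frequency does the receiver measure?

Relativistic Doppler for frequency: f' = f₀ · √((1 + β)/(1 − β)).
f' = 1765.8 × √(1.0500/0.9500) = 1765.8 × 1.05131 ≈ 1856.4 MHz.

1856.4 MHz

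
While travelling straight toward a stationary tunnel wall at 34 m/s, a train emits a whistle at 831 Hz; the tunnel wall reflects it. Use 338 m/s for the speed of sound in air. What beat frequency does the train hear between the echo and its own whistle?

186 Hz

The tunnel wall receives the sound from a moving source: f₁ = f₀ · v/(v − v_e) = 831 × 338/304 ≈ 923.9 Hz.
On the return leg the train is a moving observer: f₂ = f₁ · (v + v_e)/v = 923.9 × 372/338 ≈ 1016.9 Hz.
Equivalently f₂ = f₀ · (v + v_e)/(v − v_e).
Beat against the emitted tone: |f₂ − f₀| = 2v_e·f₀/(v − v_e) = 2 × 34 × 831/304 ≈ 186 Hz.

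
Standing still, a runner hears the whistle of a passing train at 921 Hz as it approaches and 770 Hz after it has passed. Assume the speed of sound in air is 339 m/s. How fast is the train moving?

f₁/f₂ = (v + v_s)/(v − v_s), so v_s = v · (f₁ − f₂)/(f₁ + f₂).
v_s = 339 × (921 − 770)/(921 + 770) = 339 × 151/1691 ≈ 30 m/s.

30 m/s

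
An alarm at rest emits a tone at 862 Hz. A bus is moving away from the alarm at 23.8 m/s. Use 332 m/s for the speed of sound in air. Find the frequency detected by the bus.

800 Hz

Only the observer moves, away from the source, so f' = f · (v − v_o)/v.
f' = 862 × (332 − 23.8)/332 = 862 × 308.2/332 ≈ 800 Hz.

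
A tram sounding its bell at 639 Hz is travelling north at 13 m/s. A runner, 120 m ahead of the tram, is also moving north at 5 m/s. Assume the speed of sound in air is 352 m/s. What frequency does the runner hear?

654 Hz

The runner is ahead, so the tram is moving toward it while the runner is moving away from the tram.
With source approaching and observer receding, f' = f · (v − v_o)/(v − v_s).
f' = 639 × (352 − 5)/(352 − 13) = 639 × 347/339 ≈ 654 Hz.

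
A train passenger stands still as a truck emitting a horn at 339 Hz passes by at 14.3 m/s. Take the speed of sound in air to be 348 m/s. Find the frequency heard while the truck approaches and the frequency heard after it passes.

354 Hz approaching; 326 Hz receding

Approaching: f₁ = f · v/(v − v_s) = 339 × 348/333.7 ≈ 354 Hz.
Receding: f₂ = f · v/(v + v_s) = 339 × 348/362.3 ≈ 326 Hz.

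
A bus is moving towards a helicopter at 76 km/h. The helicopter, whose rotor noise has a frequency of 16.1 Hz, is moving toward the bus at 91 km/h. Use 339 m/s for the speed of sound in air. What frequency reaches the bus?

18.5 Hz

91 km/h = 25.28 m/s; 76 km/h = 21.11 m/s.
With source approaching and observer approaching, f' = f · (v + v_o)/(v − v_s).
f' = 16.1 × (339 + 21.11)/(339 − 25.28) = 16.1 × 360.11/313.72 ≈ 18.5 Hz.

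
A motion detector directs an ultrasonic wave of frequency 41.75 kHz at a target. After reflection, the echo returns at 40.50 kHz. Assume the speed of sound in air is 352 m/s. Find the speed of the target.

5.3 m/s

Double Doppler shift off a moving reflector: f₂ = f₀ · (v + u)/(v − u) (u > 0 toward emitter).
Rearranging, u = v · (f₂ − f₀)/(f₂ + f₀) = 352 × -1.25/82.25 ≈ -5.3 m/s.
So the target is moving at 5.3 m/s away from the emitter.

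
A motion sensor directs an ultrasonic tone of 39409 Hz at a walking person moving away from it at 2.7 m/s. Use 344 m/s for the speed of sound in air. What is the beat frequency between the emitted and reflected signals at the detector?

614 Hz

At the walking person (a moving observer), f₁ = f₀ · (v − u)/v = 39409 × 341.3/344 ≈ 39100 Hz.
On reflection it acts as a source moving away from the stationary detector: f₂ = f₁ · v/(v + u) = 39100 × 344/346.7 ≈ 38795 Hz.
Beat frequency: |f₂ − f₀| = 2u·f₀/(v + u) = 2 × 2.7 × 39409/346.7 ≈ 614 Hz.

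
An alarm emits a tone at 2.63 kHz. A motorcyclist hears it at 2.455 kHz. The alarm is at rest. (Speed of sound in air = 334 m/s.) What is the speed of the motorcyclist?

f' < f, so the motorcyclist is receding.
f' = f · (v − v_o)/v ⇒ v_o = v · |f'/f − 1|.
v_o = 334 × |2.455/2.63 − 1| = 334 × 0.06654 ≈ 22.2 m/s.

22.2 m/s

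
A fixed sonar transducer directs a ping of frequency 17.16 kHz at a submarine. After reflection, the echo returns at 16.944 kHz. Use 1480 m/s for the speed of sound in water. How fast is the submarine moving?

Double Doppler shift off a moving reflector: f₂ = f₀ · (v + u)/(v − u) (u > 0 toward emitter).
Rearranging, u = v · (f₂ − f₀)/(f₂ + f₀) = 1480 × -0.216/34.104 ≈ -9.4 m/s.
So the submarine is moving at 9.4 m/s away from the emitter.

9.4 m/s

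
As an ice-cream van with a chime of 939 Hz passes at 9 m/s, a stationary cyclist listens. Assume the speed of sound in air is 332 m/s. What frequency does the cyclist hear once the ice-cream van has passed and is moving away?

Receding: f₂ = f · v/(v + v_s) = 939 × 332/341 ≈ 914 Hz.

914 Hz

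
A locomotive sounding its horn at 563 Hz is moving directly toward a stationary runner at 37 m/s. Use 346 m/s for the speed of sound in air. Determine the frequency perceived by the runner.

Only the source moves, toward the listener, so f' = f · v/(v − v_s).
f' = 563 × 346/(346 − 37) = 563 × 346/309 ≈ 630 Hz.

630 Hz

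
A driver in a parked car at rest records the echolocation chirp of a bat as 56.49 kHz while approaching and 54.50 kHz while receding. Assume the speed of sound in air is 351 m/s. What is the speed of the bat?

6.3 m/s

f₁/f₂ = (v + v_s)/(v − v_s), so v_s = v · (f₁ − f₂)/(f₁ + f₂).
v_s = 351 × (56.49 − 54.50)/(56.49 + 54.50) = 351 × 1.99/110.99 ≈ 6.3 m/s.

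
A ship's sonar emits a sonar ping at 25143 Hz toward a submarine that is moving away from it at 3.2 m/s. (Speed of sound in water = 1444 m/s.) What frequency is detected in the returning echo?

25032 Hz

The submarine first receives the wave as a moving observer: f₁ = f₀ · (v − u)/v = 25143 × (1444 − 3.2)/1444 ≈ 25087 Hz.
On reflection it acts as a source moving away from the stationary detector: f₂ = f₁ · v/(v + u) = 25087 × 1444/1447.2 ≈ 25032 Hz.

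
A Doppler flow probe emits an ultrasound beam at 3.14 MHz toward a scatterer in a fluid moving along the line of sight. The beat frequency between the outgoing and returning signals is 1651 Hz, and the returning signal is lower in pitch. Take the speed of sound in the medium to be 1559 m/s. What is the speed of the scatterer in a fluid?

0.41 m/s

Double Doppler shift off a moving reflector: f₂ = f₀ · (v + u)/(v − u) (u > 0 toward emitter).
Returning signal is lower, so f₂ = f₀ − Δf = 3140000 − 1651 = 3138349 Hz.
Rearranging, u = v · (f₂ − f₀)/(f₂ + f₀) = 1559 × -1651/6278349 ≈ -0.41 m/s.
So the scatterer in a fluid is moving at 0.41 m/s away from the emitter.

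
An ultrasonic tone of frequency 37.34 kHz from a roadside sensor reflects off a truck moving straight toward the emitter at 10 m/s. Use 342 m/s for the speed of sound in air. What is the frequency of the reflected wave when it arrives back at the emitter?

The truck first receives the wave as a moving observer: f₁ = f₀ · (v + u)/v = 37.34 × (342 + 10)/342 ≈ 38.4 kHz.
The reflection then acts as a moving source: f₂ = f₁ · v/(v − u) ≈ 39.6 kHz.
Equivalently f₂ = f₀ · (v + u)/(v − u).

39.6 kHz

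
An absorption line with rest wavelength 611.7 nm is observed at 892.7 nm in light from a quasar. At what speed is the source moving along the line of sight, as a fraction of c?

0.361

λ'/λ₀ = 1.4594 > 1 (redshift), so the source is receding.
λ'/λ₀ = √((1 + β)/(1 − β)) for a receding source ⇒ β = (r² − 1)/(r² + 1) with r = λ'/λ₀.
β = (2.1298 − 1)/(2.1298 + 1) ≈ 0.361.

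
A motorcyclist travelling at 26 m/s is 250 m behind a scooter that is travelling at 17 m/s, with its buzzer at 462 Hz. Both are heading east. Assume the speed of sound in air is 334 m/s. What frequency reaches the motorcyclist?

474 Hz

The motorcyclist is behind, so the scooter is moving away from it while the motorcyclist is moving toward the scooter.
General Doppler shift: f' = f · (v + v_o)/(v + v_s).
f' = 462 × (334 + 26)/(334 + 17) = 462 × 360/351 ≈ 474 Hz.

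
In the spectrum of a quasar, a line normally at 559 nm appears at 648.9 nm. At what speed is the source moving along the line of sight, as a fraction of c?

λ'/λ₀ = 1.1608 > 1 (redshift), so the source is receding.
λ'/λ₀ = √((1 + β)/(1 − β)) for a receding source ⇒ β = (r² − 1)/(r² + 1) with r = λ'/λ₀.
β = (1.3475 − 1)/(1.3475 + 1) ≈ 0.148.

0.148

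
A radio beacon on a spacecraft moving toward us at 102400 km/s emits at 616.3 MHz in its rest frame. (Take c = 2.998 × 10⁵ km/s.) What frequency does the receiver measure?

879.7 MHz

β = v/c = 102400/299800 = 0.3416.
Relativistic Doppler for frequency: f' = f₀ · √((1 + β)/(1 − β)).
f' = 616.3 × √(1.3416/0.6584) = 616.3 × 1.42741 ≈ 879.7 MHz.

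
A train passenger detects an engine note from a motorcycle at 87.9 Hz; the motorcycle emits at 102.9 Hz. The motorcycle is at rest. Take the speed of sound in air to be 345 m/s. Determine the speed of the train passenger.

f' < f, so the train passenger is receding.
f' = f · (v − v_o)/v ⇒ v_o = v · |f'/f − 1|.
v_o = 345 × |87.9/102.9 − 1| = 345 × 0.1458 ≈ 50 m/s.

50 m/s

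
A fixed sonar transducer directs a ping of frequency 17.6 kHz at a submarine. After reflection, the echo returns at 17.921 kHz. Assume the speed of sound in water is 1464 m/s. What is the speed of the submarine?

13.2 m/s

Double Doppler shift off a moving reflector: f₂ = f₀ · (v + u)/(v − u) (u > 0 toward emitter).
Rearranging, u = v · (f₂ − f₀)/(f₂ + f₀) = 1464 × 0.321/35.521 ≈ 13.2 m/s.
So the submarine is moving at 13.2 m/s toward the emitter.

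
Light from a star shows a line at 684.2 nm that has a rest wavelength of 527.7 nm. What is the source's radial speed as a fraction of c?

λ'/λ₀ = 1.2966 > 1 (redshift), so the source is receding.
λ'/λ₀ = √((1 + β)/(1 − β)) for a receding source ⇒ β = (r² − 1)/(r² + 1) with r = λ'/λ₀.
β = (1.6811 − 1)/(1.6811 + 1) ≈ 0.254.

0.254c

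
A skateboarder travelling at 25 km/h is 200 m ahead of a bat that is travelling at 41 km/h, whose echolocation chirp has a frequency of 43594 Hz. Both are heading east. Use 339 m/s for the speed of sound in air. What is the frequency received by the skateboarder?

41 km/h = 11.39 m/s; 25 km/h = 6.944 m/s.
The skateboarder is ahead, so the bat is moving toward it while the skateboarder is moving away from the bat.
With source approaching and observer receding, f' = f · (v − v_o)/(v − v_s).
f' = 43594 × (339 − 6.944)/(339 − 11.39) = 43594 × 332.06/327.61 ≈ 44185 Hz.

44185 Hz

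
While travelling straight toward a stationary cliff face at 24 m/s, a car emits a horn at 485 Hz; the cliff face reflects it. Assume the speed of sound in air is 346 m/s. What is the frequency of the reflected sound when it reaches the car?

The cliff face receives the sound from a moving source: f₁ = f₀ · v/(v − v_e) = 485 × 346/322 ≈ 521 Hz.
On the return leg the car is a moving observer: f₂ = f₁ · (v + v_e)/v = 521 × 370/346 ≈ 557 Hz.
Equivalently f₂ = f₀ · (v + v_e)/(v − v_e).

557 Hz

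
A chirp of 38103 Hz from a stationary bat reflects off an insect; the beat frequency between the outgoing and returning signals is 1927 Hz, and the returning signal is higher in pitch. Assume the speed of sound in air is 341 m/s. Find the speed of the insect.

8.4 m/s

Double Doppler shift off a moving reflector: f₂ = f₀ · (v + u)/(v − u) (u > 0 toward emitter).
Returning signal is higher, so f₂ = f₀ + Δf = 38103 + 1927 = 40030 Hz.
Rearranging, u = v · (f₂ − f₀)/(f₂ + f₀) = 341 × 1927/78133 ≈ 8.4 m/s.
So the insect is moving at 8.4 m/s toward the emitter.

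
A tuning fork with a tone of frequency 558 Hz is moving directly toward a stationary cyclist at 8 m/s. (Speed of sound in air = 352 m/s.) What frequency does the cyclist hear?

With the source moving toward a stationary observer, f' = f · v/(v − v_s).
f' = 558 × 352/(352 − 8) = 558 × 352/344 ≈ 571 Hz.

571 Hz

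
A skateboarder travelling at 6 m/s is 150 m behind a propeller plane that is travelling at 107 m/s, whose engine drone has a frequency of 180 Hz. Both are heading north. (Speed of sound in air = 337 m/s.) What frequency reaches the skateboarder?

139 Hz

The skateboarder is behind, so the propeller plane is moving away from it while the skateboarder is moving toward the propeller plane.
Both move, so f' = f · (v + v_o)/(v + v_s).
f' = 180 × (337 + 6)/(337 + 107) = 180 × 343/444 ≈ 139 Hz.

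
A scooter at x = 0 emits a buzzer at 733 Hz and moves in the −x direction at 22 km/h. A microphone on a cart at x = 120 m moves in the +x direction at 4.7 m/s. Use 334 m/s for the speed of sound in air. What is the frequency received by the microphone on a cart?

22 km/h = 6.111 m/s.
The observer lies on the +x side, so the source is heading away from the observer and the observer is heading away from the source.
General Doppler shift: f' = f · (v − v_o)/(v + v_s).
f' = 733 × (334 − 4.7)/(334 + 6.111) = 733 × 329.3/340.11 ≈ 710 Hz.

710 Hz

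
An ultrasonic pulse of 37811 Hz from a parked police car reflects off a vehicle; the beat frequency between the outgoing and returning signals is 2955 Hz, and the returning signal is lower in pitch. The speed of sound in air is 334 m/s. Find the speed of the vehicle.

Double Doppler shift off a moving reflector: f₂ = f₀ · (v + u)/(v − u) (u > 0 toward emitter).
Returning signal is lower, so f₂ = f₀ − Δf = 37811 − 2955 = 34856 Hz.
Rearranging, u = v · (f₂ − f₀)/(f₂ + f₀) = 334 × -2955/72667 ≈ -13.6 m/s.
So the vehicle is moving at 13.6 m/s away from the emitter.

13.6 m/s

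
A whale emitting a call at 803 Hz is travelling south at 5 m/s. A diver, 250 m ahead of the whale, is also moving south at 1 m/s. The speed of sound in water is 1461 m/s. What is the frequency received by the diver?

805 Hz

The diver is ahead, so the whale is moving toward it while the diver is moving away from the whale.
General Doppler shift: f' = f · (v − v_o)/(v − v_s).
f' = 803 × (1461 − 1)/(1461 − 5) = 803 × 1460/1456 ≈ 805 Hz.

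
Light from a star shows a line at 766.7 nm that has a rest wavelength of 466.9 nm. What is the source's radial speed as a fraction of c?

λ'/λ₀ = 1.6421 > 1 (redshift), so the source is receding.
λ'/λ₀ = √((1 + β)/(1 − β)) for a receding source ⇒ β = (r² − 1)/(r² + 1) with r = λ'/λ₀.
β = (2.6965 − 1)/(2.6965 + 1) ≈ 0.459.

0.459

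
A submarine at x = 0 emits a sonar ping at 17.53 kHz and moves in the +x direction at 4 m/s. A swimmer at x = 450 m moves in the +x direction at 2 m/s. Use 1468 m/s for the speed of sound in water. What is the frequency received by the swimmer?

17.55 kHz

The observer lies on the +x side, so the source is heading toward the observer and the observer is heading away from the source.
With source approaching and observer receding, f' = f · (v − v_o)/(v − v_s).
f' = 17.53 × (1468 − 2)/(1468 − 4) = 17.53 × 1466/1464 ≈ 17.55 kHz.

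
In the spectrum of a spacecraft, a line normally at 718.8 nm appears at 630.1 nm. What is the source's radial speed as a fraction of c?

0.131c

λ'/λ₀ = 0.8766 < 1 (blueshift), so the source is approaching.
λ'/λ₀ = √((1 − β)/(1 + β)) for an approaching source ⇒ β = (1 − r²)/(1 + r²) with r = λ'/λ₀.
β = (1 − 0.7684)/(1 + 0.7684) ≈ 0.131.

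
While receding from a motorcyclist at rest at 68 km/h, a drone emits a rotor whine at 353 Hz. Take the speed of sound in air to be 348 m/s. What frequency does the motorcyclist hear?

335 Hz

68 km/h = 18.89 m/s.
With the source moving away from a stationary observer, f' = f · v/(v + v_s).
f' = 353 × 348/(348 + 18.89) = 353 × 348/366.9 ≈ 335 Hz.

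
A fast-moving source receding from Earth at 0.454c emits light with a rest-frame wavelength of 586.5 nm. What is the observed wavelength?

Relativistic Doppler for wavelength: λ' = λ₀ · √((1 + β)/(1 − β)).
λ' = 586.5 × √(1.4540/0.5460) = 586.5 × 1.63187 ≈ 957.1 nm.

957.1 nm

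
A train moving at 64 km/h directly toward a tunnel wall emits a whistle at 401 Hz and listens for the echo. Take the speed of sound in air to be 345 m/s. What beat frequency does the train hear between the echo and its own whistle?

64 km/h = 17.78 m/s.
The tunnel wall receives the sound from a moving source: f₁ = f₀ · v/(v − v_e) = 401 × 345/327.22 ≈ 422.8 Hz.
On the return leg the train is a moving observer: f₂ = f₁ · (v + v_e)/v = 422.8 × 362.78/345 ≈ 444.6 Hz.
Equivalently f₂ = f₀ · (v + v_e)/(v − v_e).
Beat against the emitted tone: |f₂ − f₀| = 2v_e·f₀/(v − v_e) = 2 × 17.78 × 401/327.22 ≈ 43.6 Hz.

43.6 Hz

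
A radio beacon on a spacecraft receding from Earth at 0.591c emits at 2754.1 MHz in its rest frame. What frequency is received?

1396.4 MHz

Relativistic Doppler for frequency: f' = f₀ · √((1 − β)/(1 + β)).
f' = 2754.1 × √(0.4090/1.5910) = 2754.1 × 0.50702 ≈ 1396.4 MHz.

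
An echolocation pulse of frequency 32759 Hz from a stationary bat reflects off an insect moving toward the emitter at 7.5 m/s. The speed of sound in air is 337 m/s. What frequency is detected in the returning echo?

34250 Hz

The insect first receives the wave as a moving observer: f₁ = f₀ · (v + u)/v = 32759 × (337 + 7.5)/337 ≈ 33488 Hz.
On reflection it acts as a source moving toward the stationary detector: f₂ = f₁ · v/(v − u) = 33488 × 337/329.5 ≈ 34250 Hz.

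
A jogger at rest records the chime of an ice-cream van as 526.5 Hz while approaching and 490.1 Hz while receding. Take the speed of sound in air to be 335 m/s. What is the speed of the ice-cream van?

12.0 m/s

f₁/f₂ = (v + v_s)/(v − v_s), so v_s = v · (f₁ − f₂)/(f₁ + f₂).
v_s = 335 × (526.5 − 490.1)/(526.5 + 490.1) = 335 × 36.4/1016.6 ≈ 12.0 m/s.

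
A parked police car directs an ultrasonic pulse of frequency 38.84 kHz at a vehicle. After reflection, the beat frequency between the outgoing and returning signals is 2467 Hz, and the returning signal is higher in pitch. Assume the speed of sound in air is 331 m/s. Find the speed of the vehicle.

Double Doppler shift off a moving reflector: f₂ = f₀ · (v + u)/(v − u) (u > 0 toward emitter).
Returning signal is higher, so f₂ = f₀ + Δf = 38840 + 2467 = 41307 Hz.
Rearranging, u = v · (f₂ − f₀)/(f₂ + f₀) = 331 × 2467/80147 ≈ 10.2 m/s.
So the vehicle is moving at 10.2 m/s toward the emitter.

10.2 m/s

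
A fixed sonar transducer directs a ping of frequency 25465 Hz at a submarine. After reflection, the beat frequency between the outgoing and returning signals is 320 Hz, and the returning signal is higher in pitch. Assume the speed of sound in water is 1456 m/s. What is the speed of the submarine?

9.1 m/s

Double Doppler shift off a moving reflector: f₂ = f₀ · (v + u)/(v − u) (u > 0 toward emitter).
Returning signal is higher, so f₂ = f₀ + Δf = 25465 + 320 = 25785 Hz.
Rearranging, u = v · (f₂ − f₀)/(f₂ + f₀) = 1456 × 320/51250 ≈ 9.1 m/s.
So the submarine is moving at 9.1 m/s toward the emitter.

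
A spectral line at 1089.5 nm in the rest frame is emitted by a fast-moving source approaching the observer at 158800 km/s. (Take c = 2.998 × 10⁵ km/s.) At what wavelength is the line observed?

604.1 nm

β = v/c = 158800/299800 = 0.5297.
Relativistic Doppler for wavelength: λ' = λ₀ · √((1 − β)/(1 + β)).
λ' = 1089.5 × √(0.4703/1.5297) = 1089.5 × 0.55449 ≈ 604.1 nm.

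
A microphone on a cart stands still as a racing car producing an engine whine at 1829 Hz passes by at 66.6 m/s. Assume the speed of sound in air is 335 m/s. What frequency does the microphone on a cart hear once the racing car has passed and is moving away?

1526 Hz

Receding: f₂ = f · v/(v + v_s) = 1829 × 335/401.6 ≈ 1526 Hz.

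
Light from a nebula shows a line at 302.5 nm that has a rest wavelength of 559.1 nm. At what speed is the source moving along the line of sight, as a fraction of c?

0.547c

λ'/λ₀ = 0.5410 < 1 (blueshift), so the source is approaching.
λ'/λ₀ = √((1 − β)/(1 + β)) for an approaching source ⇒ β = (1 − r²)/(1 + r²) with r = λ'/λ₀.
β = (1 − 0.2927)/(1 + 0.2927) ≈ 0.547.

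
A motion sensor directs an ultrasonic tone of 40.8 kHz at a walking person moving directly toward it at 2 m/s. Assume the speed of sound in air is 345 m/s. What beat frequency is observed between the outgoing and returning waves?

The walking person first receives the wave as a moving observer: f₁ = f₀ · (v + u)/v = 40.8 × (345 + 2)/345 ≈ 41.037 kHz.
On reflection it acts as a source moving toward the stationary detector: f₂ = f₁ · v/(v − u) = 41.037 × 345/343 ≈ 41.276 kHz.
Beat frequency (with f₀ = 40800 Hz): |f₂ − f₀| = 2u·f₀/(v − u) = 2 × 2 × 40800/343 ≈ 476 Hz.

476 Hz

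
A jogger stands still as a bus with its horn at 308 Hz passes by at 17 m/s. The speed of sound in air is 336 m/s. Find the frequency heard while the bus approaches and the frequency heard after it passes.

324 Hz approaching; 293 Hz receding

Approaching: f₁ = f · v/(v − v_s) = 308 × 336/319 ≈ 324 Hz.
Receding: f₂ = f · v/(v + v_s) = 308 × 336/353 ≈ 293 Hz.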